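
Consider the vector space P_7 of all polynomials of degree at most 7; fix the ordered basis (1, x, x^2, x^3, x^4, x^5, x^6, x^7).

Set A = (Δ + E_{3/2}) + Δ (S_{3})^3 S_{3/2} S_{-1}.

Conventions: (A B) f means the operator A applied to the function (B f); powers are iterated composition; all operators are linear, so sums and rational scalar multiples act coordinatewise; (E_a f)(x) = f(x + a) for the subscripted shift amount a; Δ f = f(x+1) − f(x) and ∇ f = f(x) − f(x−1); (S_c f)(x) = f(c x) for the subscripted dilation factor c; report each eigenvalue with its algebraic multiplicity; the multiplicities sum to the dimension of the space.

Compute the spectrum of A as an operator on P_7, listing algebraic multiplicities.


image of 1: 1
image of x: x - 38
image of x^2: x^2 + (6571/2)x + 3287/2
image of x^3: x^3 - (1594263/8)x^2 - (1594245/8)x - 265703/4
image of x^4: x^4 + (43046761/4)x^3 + (129140319/8)x^2 + (43046791/4)x + 21523409/8
image of x^5: x^5 - (17433921605/32)x^4 - (17433921485/16)x^3 - (17433921305/16)x^2 - (17433921035/32)x - 1743392063/16
image of x^6: x^6 + (847288609923/32)x^5 + (4236443050335/64)x^4 + (1412147683805/16)x^3 + (4236443053035/64)x^2 + (847288611093/32)x + 141214768637/32
image of x^7: x^7 - (160137547182487/128)x^6 - (480412641545445/128)x^5 - (800687735904035/128)x^4 - (800687735896475/128)x^3 - (480412641531081/128)x^2 - (160137547173625/128)x - 11438396226323/64
the matrix is upper triangular; its diagonal is (1, 1, 1, 1, 1, 1, 1, 1)
for a triangular matrix the eigenvalues are the diagonal entries, with algebraic multiplicity their repetition count

λ = 1 (multiplicity 8)


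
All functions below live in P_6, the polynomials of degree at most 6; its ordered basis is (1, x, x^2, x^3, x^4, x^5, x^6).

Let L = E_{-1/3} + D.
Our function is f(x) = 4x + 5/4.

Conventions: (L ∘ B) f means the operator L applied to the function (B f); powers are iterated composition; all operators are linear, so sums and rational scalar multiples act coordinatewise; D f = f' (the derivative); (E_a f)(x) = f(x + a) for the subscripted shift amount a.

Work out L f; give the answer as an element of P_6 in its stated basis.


E_{-1/3} f = 4x - 1/12
D f = 4
(E_{-1/3} + D) f = 4x + 47/12

g(x) = 4x + 47/12


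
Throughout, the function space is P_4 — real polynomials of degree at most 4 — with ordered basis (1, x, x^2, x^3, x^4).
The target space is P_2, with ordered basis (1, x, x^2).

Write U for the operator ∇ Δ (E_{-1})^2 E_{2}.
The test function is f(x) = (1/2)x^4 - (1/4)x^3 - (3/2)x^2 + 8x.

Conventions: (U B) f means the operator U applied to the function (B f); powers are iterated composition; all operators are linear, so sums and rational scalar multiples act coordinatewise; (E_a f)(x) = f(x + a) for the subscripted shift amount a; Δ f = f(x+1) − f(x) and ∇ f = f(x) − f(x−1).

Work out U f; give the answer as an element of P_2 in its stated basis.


the result is g(x) = 6x^2 - (3/2)x - 2

E_{2} f = (1/2)x^4 + (15/4)x^3 + 9x^2 + 15x + 16
E_{-1} E_{2} f = (1/2)x^4 + (7/4)x^3 + (3/4)x^2 + (25/4)x + 27/4
E_{-1} E_{-1} E_{2} f = (1/2)x^4 - (1/4)x^3 - (3/2)x^2 + 8x
Δ (E_{-1})^2 E_{2} f = 2x^3 + (9/4)x^2 - (7/4)x + 27/4
∇ Δ (E_{-1})^2 E_{2} f = 6x^2 - (3/2)x - 2


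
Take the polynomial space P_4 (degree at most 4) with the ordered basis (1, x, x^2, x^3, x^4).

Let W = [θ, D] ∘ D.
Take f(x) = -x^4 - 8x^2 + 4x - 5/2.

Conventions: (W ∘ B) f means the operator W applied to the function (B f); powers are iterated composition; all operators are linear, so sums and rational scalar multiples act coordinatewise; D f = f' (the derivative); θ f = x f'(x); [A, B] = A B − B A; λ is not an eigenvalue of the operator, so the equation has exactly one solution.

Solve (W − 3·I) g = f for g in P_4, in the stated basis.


write g with unknown coordinates in the stated basis and equate coefficients in (W − 3·I) g = f
solving from the highest basis element down gives g = (1/3)x^4 + (4/3)x^2 - (4/3)x - 1/18
check: W g = -4x^2 - 8/3
so W g − 3·g = -x^4 - 8x^2 + 4x - 5/2 = f ✓

g(x) = (1/3)x^4 + (4/3)x^2 - (4/3)x - 1/18


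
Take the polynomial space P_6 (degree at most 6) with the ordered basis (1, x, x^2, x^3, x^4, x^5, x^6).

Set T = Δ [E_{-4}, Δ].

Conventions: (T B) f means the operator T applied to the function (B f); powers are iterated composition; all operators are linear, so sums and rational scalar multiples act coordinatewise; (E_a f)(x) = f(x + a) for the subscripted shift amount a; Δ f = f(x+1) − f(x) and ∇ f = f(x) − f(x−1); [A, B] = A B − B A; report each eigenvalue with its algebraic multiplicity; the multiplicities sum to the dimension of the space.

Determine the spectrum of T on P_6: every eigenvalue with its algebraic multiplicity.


image of 1: 0
image of x: 0
image of x^2: 0
image of x^3: 0
image of x^4: 0
image of x^5: 0
image of x^6: 0
the matrix is upper triangular; its diagonal is (0, 0, 0, 0, 0, 0, 0)
for a triangular matrix the eigenvalues are the diagonal entries, with algebraic multiplicity their repetition count

λ = 0 (multiplicity 7)


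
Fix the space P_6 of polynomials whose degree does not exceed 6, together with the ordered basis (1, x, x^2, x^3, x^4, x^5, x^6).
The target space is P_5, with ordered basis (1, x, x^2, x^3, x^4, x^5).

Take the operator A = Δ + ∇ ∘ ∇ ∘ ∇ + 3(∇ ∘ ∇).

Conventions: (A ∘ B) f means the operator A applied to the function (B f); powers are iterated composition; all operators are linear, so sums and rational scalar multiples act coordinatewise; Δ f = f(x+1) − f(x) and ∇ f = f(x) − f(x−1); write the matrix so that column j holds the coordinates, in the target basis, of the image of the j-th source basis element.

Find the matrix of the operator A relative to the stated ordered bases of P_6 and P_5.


image of 1: 0
image of x: 1
image of x^2: 2x + 7
image of x^3: 3x^2 + 21x - 11
image of x^4: 4x^3 + 42x^2 - 44x + 7
image of x^5: 5x^4 + 70x^3 - 110x^2 + 35x + 61
image of x^6: 6x^5 + 105x^4 - 220x^3 + 105x^2 + 366x - 353
each image's coordinates form column j of the matrix

the matrix is [[0, 1, 7, -11, 7, 61, -353]; [0, 0, 2, 21, -44, 35, 366]; [0, 0, 0, 3, 42, -110, 105]; [0, 0, 0, 0, 4, 70, -220]; [0, 0, 0, 0, 0, 5, 105]; [0, 0, 0, 0, 0, 0, 6]] (rows listed top to bottom)


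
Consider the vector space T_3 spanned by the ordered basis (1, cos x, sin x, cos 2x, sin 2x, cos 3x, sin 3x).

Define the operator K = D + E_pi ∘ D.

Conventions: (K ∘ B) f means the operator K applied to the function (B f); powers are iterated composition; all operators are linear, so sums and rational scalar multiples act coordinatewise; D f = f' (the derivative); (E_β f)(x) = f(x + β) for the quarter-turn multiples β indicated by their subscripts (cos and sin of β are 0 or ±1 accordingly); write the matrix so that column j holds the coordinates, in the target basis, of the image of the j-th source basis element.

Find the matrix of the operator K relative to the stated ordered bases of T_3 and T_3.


image of 1: 0
image of cos x: 0
image of sin x: 0
image of cos 2x: -4sin 2x
image of sin 2x: 4cos 2x
image of cos 3x: 0
image of sin 3x: 0
each image's coordinates form column j of the matrix

the matrix is [[0, 0, 0, 0, 0, 0, 0]; [0, 0, 0, 0, 0, 0, 0]; [0, 0, 0, 0, 0, 0, 0]; [0, 0, 0, 0, 4, 0, 0]; [0, 0, 0, -4, 0, 0, 0]; [0, 0, 0, 0, 0, 0, 0]; [0, 0, 0, 0, 0, 0, 0]] (rows listed top to bottom)


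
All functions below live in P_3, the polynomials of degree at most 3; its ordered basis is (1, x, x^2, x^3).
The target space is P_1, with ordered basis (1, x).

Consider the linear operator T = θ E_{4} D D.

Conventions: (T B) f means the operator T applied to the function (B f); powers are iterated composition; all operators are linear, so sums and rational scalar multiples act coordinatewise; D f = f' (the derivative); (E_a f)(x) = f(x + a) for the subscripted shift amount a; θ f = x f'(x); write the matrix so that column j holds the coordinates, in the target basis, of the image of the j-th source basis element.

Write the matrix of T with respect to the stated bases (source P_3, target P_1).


the matrix is [[0, 0, 0, 0]; [0, 0, 0, 6]] (rows listed top to bottom)

image of 1: 0
image of x: 0
image of x^2: 0
image of x^3: 6x
each image's coordinates form column j of the matrix


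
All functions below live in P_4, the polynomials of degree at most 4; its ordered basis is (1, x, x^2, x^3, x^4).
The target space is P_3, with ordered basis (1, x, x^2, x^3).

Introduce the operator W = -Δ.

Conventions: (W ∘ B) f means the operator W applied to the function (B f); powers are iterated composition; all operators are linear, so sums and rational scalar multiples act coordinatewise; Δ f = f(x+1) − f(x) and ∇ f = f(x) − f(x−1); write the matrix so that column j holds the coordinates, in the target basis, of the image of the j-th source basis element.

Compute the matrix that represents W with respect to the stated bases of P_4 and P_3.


image of 1: 0
image of x: -1
image of x^2: -2x - 1
image of x^3: -3x^2 - 3x - 1
image of x^4: -4x^3 - 6x^2 - 4x - 1
each image's coordinates form column j of the matrix

the matrix is [[0, -1, -1, -1, -1]; [0, 0, -2, -3, -4]; [0, 0, 0, -3, -6]; [0, 0, 0, 0, -4]] (rows listed top to bottom)


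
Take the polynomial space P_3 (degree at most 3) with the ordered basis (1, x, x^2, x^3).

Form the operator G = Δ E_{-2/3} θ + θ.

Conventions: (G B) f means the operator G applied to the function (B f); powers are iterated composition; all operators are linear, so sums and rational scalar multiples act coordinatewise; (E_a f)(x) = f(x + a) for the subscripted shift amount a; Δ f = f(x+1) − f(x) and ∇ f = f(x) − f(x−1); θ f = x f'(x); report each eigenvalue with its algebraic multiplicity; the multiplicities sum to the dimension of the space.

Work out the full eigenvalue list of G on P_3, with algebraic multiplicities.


λ = 0 (multiplicity 1), λ = 1 (multiplicity 1), λ = 2 (multiplicity 1), λ = 3 (multiplicity 1)

image of 1: 0
image of x: x + 1
image of x^2: 2x^2 + 4x - 2/3
image of x^3: 3x^3 + 9x^2 - 3x + 1
the matrix is upper triangular; its diagonal is (0, 1, 2, 3)
for a triangular matrix the eigenvalues are the diagonal entries, with algebraic multiplicity their repetition count


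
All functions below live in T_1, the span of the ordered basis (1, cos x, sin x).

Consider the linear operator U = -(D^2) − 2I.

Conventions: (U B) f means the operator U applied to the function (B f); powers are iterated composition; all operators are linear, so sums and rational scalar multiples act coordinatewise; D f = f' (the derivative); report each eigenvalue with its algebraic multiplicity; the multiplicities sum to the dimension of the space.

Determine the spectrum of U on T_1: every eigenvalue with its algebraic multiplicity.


λ = -2 (multiplicity 1), λ = -1 (multiplicity 2)

image of 1: -2
image of cos x: -cos x
image of sin x: -sin x
the matrix is diagonal; its diagonal is (-2, -1, -1)
for a triangular matrix the eigenvalues are the diagonal entries, with algebraic multiplicity their repetition count


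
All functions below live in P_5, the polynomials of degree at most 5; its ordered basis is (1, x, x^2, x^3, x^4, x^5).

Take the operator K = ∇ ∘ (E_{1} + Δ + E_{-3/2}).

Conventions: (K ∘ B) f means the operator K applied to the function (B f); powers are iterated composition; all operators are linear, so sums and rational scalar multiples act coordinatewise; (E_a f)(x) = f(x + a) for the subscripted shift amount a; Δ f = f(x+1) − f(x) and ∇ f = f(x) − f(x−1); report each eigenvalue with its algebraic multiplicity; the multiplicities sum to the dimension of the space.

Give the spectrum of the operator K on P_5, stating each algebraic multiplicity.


image of 1: 0
image of x: 2
image of x^2: 4x - 1
image of x^3: 6x^2 - 3x + 53/4
image of x^4: 8x^3 - 6x^2 + 53x - 31
image of x^5: 10x^4 - 10x^3 + (265/2)x^2 - 155x + 1457/16
the matrix is upper triangular; its diagonal is (0, 0, 0, 0, 0, 0)
for a triangular matrix the eigenvalues are the diagonal entries, with algebraic multiplicity their repetition count

λ = 0 (multiplicity 6)


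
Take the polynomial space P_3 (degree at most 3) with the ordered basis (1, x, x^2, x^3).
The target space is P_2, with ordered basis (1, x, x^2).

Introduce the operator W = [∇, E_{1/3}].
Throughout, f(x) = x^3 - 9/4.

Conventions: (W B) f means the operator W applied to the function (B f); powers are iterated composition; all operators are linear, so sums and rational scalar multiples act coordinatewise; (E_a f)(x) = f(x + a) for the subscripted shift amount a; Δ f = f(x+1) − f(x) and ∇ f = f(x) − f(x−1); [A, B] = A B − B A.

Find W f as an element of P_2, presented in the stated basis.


E_{1/3} f = x^3 + x^2 + (1/3)x - 239/108
∇ E_{1/3} f = 3x^2 - x + 1/3
∇ f = 3x^2 - 3x + 1
E_{1/3} ∇ f = 3x^2 - x + 1/3
[∇, E_{1/3}] f = 0

the image equals g(x) = 0


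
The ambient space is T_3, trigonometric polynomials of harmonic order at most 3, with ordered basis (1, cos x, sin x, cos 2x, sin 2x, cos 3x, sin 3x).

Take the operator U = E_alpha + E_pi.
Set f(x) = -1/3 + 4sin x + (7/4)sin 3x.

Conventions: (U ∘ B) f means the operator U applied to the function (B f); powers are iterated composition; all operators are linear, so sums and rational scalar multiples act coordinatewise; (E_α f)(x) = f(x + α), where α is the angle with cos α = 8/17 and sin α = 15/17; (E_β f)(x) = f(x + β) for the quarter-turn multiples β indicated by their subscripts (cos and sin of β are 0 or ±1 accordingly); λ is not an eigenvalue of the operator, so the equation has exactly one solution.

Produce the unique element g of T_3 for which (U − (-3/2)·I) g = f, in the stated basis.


the result is g(x) = -2/21 - (80/39)cos x + (88/39)sin x + (385/557)cos 3x - (11347/3342)sin 3x

write g with unknown coordinates in the stated basis and equate coefficients in (U − (-3/2)·I) g = f
solving from the highest basis element down gives g = -2/21 - (80/39)cos x + (88/39)sin x + (385/557)cos 3x - (11347/3342)sin 3x
check: U g = -4/21 + (40/13)cos x + (8/13)sin x - (1155/1114)cos 3x + (7623/1114)sin 3x
so U g − (-3/2)·g = -1/3 + 4sin x + (7/4)sin 3x = f ✓


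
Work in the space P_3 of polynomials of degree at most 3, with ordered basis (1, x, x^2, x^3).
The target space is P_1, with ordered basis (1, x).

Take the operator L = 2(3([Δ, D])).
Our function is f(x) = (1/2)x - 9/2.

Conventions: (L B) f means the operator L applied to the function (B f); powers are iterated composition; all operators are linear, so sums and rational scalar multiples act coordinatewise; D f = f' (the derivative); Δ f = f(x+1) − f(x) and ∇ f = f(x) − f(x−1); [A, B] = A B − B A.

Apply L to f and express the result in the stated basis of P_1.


the image equals g(x) = 0

D f = 1/2
Δ D f = 0
Δ f = 1/2
D Δ f = 0
[Δ, D] f = 0
(3([Δ, D])) f = 0
(2(3([Δ, D]))) f = 0


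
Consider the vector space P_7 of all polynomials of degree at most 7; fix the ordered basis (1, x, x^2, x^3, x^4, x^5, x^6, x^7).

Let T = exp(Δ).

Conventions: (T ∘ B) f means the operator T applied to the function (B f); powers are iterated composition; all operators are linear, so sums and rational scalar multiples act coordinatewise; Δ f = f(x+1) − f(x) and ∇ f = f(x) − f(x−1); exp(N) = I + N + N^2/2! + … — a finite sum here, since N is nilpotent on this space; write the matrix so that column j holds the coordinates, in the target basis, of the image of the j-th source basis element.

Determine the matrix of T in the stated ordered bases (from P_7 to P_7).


the matrix is [[1, 1, 2, 5, 15, 52, 203, 877]; [0, 1, 2, 6, 20, 75, 312, 1421]; [0, 0, 1, 3, 12, 50, 225, 1092]; [0, 0, 0, 1, 4, 20, 100, 525]; [0, 0, 0, 0, 1, 5, 30, 175]; [0, 0, 0, 0, 0, 1, 6, 42]; [0, 0, 0, 0, 0, 0, 1, 7]; [0, 0, 0, 0, 0, 0, 0, 1]] (rows listed top to bottom)

image of 1: 1
image of x: x + 1
image of x^2: x^2 + 2x + 2
image of x^3: x^3 + 3x^2 + 6x + 5
image of x^4: x^4 + 4x^3 + 12x^2 + 20x + 15
image of x^5: x^5 + 5x^4 + 20x^3 + 50x^2 + 75x + 52
image of x^6: x^6 + 6x^5 + 30x^4 + 100x^3 + 225x^2 + 312x + 203
image of x^7: x^7 + 7x^6 + 42x^5 + 175x^4 + 525x^3 + 1092x^2 + 1421x + 877
each image's coordinates form column j of the matrix


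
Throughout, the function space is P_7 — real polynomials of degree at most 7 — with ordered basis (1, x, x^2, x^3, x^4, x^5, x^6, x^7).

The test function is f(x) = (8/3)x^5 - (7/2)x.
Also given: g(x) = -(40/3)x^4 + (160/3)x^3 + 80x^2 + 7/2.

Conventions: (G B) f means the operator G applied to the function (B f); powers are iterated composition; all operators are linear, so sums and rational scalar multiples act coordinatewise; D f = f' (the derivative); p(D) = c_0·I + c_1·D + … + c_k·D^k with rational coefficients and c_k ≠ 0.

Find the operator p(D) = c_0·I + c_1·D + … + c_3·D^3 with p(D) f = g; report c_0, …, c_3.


c_0 = 0, c_1 = -1, c_2 = 1, c_3 = 1/2

D^0 f = (8/3)x^5 - (7/2)x
D^1 f = (40/3)x^4 - 7/2
D^2 f = (160/3)x^3
D^3 f = 160x^2
matching coefficients of g against c_0 f + c_1 Df + … from the top degree down determines the c_i
solution: c_0 = 0, c_1 = -1, c_2 = 1, c_3 = 1/2


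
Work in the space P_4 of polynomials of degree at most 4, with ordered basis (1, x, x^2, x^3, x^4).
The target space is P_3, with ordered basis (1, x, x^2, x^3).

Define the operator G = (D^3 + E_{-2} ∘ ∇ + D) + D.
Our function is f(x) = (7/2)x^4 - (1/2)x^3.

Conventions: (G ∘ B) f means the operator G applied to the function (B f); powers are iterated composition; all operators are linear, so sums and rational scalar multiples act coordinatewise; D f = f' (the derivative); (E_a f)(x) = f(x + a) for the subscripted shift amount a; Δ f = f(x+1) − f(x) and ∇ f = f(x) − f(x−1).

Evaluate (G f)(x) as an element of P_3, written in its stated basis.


D f = 14x^3 - (3/2)x^2
D D f = 42x^2 - 3x
D D D f = 84x - 3
∇ f = 14x^3 - (45/2)x^2 + (31/2)x - 4
E_{-2} ∇ f = 14x^3 - (213/2)x^2 + (547/2)x - 237
D f = 14x^3 - (3/2)x^2
(D^3 + E_{-2} ∘ ∇ + D) f = 28x^3 - 108x^2 + (715/2)x - 240
D f = 14x^3 - (3/2)x^2
((D^3 + E_{-2} ∘ ∇ + D) + D) f = 42x^3 - (219/2)x^2 + (715/2)x - 240

g(x) = 42x^3 - (219/2)x^2 + (715/2)x - 240


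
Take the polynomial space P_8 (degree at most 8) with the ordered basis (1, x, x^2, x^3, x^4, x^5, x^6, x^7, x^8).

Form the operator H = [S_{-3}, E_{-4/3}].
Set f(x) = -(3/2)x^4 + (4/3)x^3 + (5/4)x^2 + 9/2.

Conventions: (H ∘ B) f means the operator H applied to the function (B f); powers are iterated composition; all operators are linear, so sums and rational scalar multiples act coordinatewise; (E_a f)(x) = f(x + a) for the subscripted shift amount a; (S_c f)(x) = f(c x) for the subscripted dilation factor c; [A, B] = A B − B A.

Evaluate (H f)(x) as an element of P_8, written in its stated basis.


E_{-4/3} f = -(3/2)x^4 + (28/3)x^3 - (241/12)x^2 + 18x - 191/162
S_{-3} E_{-4/3} f = -(243/2)x^4 - 252x^3 - (723/4)x^2 - 54x - 191/162
S_{-3} f = -(243/2)x^4 - 36x^3 + (45/4)x^2 + 9/2
E_{-4/3} S_{-3} f = -(243/2)x^4 + 612x^3 - (4563/4)x^2 + 930x - 1645/6
[S_{-3}, E_{-4/3}] f = -864x^3 + 960x^2 - 984x + 22112/81

the result is g(x) = -864x^3 + 960x^2 - 984x + 22112/81


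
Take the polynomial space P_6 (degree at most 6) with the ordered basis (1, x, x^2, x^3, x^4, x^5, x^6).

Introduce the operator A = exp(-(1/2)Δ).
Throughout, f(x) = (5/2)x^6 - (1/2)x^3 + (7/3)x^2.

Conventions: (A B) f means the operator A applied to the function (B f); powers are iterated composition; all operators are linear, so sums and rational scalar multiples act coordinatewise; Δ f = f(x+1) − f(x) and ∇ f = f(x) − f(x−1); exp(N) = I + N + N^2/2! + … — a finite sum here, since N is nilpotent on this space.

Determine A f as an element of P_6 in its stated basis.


order-1 term: -(15/2)x^5 - (75/4)x^4 - 25x^3 - 18x^2 - (109/12)x - 13/6
order-2 term: (75/8)x^4 + (75/2)x^3 + (525/8)x^2 + (447/8)x + 235/12
order-3 term: -(25/4)x^3 - (225/8)x^2 - (375/8)x - 449/16
order-4 term: (75/32)x^2 + (75/8)x + 325/32
order-5 term: -(15/32)x - 75/64
order-6 term: 5/128
the series for exp(-(1/2)Δ) f terminates at order 6
exp(-(1/2)Δ) f = (5/2)x^6 - (15/2)x^5 - (75/8)x^4 + (23/4)x^3 + (2321/96)x^2 + (847/96)x - 623/384

the result is g(x) = (5/2)x^6 - (15/2)x^5 - (75/8)x^4 + (23/4)x^3 + (2321/96)x^2 + (847/96)x - 623/384


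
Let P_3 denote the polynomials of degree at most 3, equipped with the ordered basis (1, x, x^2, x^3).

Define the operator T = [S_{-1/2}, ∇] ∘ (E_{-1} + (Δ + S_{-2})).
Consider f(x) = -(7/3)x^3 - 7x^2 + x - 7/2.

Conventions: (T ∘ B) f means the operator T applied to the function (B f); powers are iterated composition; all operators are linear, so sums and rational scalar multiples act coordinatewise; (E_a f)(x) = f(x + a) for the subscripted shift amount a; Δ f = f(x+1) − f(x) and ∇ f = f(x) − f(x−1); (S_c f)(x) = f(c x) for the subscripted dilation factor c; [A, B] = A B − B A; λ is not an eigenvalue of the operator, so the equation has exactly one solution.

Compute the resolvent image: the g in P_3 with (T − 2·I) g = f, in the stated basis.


write g with unknown coordinates in the stated basis and equate coefficients in (T − 2·I) g = f
solving from the highest basis element down gives g = (7/6)x^3 - (35/32)x^2 - (127/128)x + 2663/512
check: T g = -(147/16)x^2 - (63/64)x + 1767/256
so T g − 2·g = -(7/3)x^3 - 7x^2 + x - 7/2 = f ✓

g(x) = (7/6)x^3 - (35/32)x^2 - (127/128)x + 2663/512


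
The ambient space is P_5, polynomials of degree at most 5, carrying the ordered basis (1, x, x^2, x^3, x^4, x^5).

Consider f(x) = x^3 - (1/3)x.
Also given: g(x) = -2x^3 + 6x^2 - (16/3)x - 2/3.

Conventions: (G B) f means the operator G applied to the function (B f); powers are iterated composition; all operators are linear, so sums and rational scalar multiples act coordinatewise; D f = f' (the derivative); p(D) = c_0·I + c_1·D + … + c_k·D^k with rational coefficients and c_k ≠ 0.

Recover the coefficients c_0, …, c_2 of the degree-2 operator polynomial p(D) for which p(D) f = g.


D^0 f = x^3 - (1/3)x
D^1 f = 3x^2 - 1/3
D^2 f = 6x
matching coefficients of g against c_0 f + c_1 Df + … from the top degree down determines the c_i
solution: c_0 = -2, c_1 = 2, c_2 = -1

p(D) = -2·I + 2·D − D^2, i.e. c_0 = -2, c_1 = 2, c_2 = -1


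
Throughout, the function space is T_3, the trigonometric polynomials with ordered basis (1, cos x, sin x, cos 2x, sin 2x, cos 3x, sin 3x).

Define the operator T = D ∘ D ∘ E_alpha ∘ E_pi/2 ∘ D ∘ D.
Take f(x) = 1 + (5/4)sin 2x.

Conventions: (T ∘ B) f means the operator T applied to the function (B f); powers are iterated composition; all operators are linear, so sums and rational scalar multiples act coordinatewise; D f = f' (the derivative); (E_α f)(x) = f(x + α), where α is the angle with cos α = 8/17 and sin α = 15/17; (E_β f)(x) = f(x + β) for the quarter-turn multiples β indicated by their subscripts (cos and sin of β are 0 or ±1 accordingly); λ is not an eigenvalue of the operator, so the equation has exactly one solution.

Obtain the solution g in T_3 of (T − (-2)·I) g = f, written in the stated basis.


write g with unknown coordinates in the stated basis and equate coefficients in (T − (-2)·I) g = f
solving from the highest basis element down gives g = 1/2 + (1200/21361)cos 2x + (7885/170888)sin 2x
check: T g = -(2400/21361)cos 2x + (24730/21361)sin 2x
so T g − (-2)·g = 1 + (5/4)sin 2x = f ✓

the result is g(x) = 1/2 + (1200/21361)cos 2x + (7885/170888)sin 2x


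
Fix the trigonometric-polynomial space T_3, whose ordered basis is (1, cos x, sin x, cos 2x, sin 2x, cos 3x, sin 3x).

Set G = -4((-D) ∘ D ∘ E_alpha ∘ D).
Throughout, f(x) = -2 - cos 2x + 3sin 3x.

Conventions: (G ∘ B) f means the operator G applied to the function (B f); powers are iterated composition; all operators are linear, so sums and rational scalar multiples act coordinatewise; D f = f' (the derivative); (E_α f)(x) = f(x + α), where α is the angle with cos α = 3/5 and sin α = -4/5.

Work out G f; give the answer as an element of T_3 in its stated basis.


g(x) = (768/25)cos 2x + (224/25)sin 2x + (37908/125)cos 3x - (14256/125)sin 3x

D f = 2sin 2x + 9cos 3x
E_alpha D f = -(48/25)cos 2x - (14/25)sin 2x - (1053/125)cos 3x + (396/125)sin 3x
D E_alpha D f = -(28/25)cos 2x + (96/25)sin 2x + (1188/125)cos 3x + (3159/125)sin 3x
D (D ∘ E_alpha ∘ D) f = (192/25)cos 2x + (56/25)sin 2x + (9477/125)cos 3x - (3564/125)sin 3x
(-D) (D ∘ E_alpha ∘ D) f = -(192/25)cos 2x - (56/25)sin 2x - (9477/125)cos 3x + (3564/125)sin 3x
(-4((-D) ∘ D ∘ E_alpha ∘ D)) f = (768/25)cos 2x + (224/25)sin 2x + (37908/125)cos 3x - (14256/125)sin 3x


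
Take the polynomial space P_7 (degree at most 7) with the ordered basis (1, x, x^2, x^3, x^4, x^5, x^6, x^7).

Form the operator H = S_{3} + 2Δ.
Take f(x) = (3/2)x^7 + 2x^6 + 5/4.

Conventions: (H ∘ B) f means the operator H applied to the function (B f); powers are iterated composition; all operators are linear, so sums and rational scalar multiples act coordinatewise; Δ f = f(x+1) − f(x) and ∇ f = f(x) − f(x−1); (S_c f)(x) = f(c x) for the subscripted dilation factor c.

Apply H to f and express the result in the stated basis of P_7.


g(x) = (6561/2)x^7 + 1479x^6 + 87x^5 + 165x^4 + 185x^3 + 123x^2 + 45x + 33/4

S_{3} f = (6561/2)x^7 + 1458x^6 + 5/4
Δ f = (21/2)x^6 + (87/2)x^5 + (165/2)x^4 + (185/2)x^3 + (123/2)x^2 + (45/2)x + 7/2
(2Δ) f = 21x^6 + 87x^5 + 165x^4 + 185x^3 + 123x^2 + 45x + 7
(S_{3} + 2Δ) f = (6561/2)x^7 + 1479x^6 + 87x^5 + 165x^4 + 185x^3 + 123x^2 + 45x + 33/4


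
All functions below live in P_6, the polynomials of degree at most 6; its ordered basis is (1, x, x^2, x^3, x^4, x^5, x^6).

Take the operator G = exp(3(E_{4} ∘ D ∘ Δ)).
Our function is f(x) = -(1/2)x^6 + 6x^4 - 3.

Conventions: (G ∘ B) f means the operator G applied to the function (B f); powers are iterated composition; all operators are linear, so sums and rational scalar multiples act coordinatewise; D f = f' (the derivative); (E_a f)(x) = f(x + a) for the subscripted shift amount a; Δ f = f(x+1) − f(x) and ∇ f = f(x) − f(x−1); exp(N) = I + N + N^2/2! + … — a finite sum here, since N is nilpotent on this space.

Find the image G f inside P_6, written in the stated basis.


order-1 term: -45x^4 - 810x^3 - 5274x^2 - 14661x - 14517
order-2 term: -810x^2 - 14580x - 65097
order-3 term: -1620
the series for exp(3(E_{4} ∘ D ∘ Δ)) f terminates at order 3
exp(3(E_{4} ∘ D ∘ Δ)) f = -(1/2)x^6 - 39x^4 - 810x^3 - 6084x^2 - 29241x - 81237

the image equals g(x) = -(1/2)x^6 - 39x^4 - 810x^3 - 6084x^2 - 29241x - 81237


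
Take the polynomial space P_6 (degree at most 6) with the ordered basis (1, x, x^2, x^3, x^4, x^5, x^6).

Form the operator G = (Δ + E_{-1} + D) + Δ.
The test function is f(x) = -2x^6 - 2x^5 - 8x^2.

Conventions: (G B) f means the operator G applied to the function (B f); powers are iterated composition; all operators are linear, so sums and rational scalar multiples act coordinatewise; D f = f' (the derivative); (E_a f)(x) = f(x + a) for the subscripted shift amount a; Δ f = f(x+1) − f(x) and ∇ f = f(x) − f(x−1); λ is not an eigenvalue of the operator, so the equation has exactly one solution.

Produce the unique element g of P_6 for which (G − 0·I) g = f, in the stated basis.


g(x) = -2x^6 + 22x^5 - 130x^4 + 420x^3 - 318x^2 - 2306x + 5520

write g with unknown coordinates in the stated basis and equate coefficients in (G − 0·I) g = f
solving from the highest basis element down gives g = -2x^6 + 22x^5 - 130x^4 + 420x^3 - 318x^2 - 2306x + 5520
check: G g = -2x^6 - 2x^5 - 8x^2
so G g − 0·g = -2x^6 - 2x^5 - 8x^2 = f ✓


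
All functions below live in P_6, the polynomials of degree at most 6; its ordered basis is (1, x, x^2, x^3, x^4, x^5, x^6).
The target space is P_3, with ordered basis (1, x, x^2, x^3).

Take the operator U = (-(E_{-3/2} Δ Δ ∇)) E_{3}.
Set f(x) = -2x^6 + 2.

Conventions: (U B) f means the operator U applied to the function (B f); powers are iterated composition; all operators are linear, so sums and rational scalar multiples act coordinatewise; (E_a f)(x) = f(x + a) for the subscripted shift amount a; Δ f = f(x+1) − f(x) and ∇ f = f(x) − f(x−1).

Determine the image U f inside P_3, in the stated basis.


the image equals g(x) = 240x^3 + 1440x^2 + 3060x + 2280

E_{3} f = -2x^6 - 36x^5 - 270x^4 - 1080x^3 - 2430x^2 - 2916x - 1456
∇ E_{3} f = -12x^5 - 150x^4 - 760x^3 - 1950x^2 - 2532x - 1330
Δ ∇ E_{3} f = -60x^4 - 720x^3 - 3300x^2 - 6840x - 5404
Δ Δ ∇ E_{3} f = -240x^3 - 2520x^2 - 9000x - 10920
E_{-3/2} Δ Δ ∇ E_{3} f = -240x^3 - 1440x^2 - 3060x - 2280
(-(E_{-3/2} Δ Δ ∇)) E_{3} f = 240x^3 + 1440x^2 + 3060x + 2280


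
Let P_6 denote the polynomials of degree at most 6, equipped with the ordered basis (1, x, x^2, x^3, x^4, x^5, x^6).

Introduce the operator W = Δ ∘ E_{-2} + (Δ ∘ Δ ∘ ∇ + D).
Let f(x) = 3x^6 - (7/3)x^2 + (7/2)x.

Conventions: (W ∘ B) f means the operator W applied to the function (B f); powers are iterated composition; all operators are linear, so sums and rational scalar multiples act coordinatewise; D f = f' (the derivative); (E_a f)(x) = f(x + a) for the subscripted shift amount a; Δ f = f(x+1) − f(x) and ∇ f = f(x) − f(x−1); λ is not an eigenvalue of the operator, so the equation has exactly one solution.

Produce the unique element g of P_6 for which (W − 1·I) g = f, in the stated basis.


the result is g(x) = -3x^6 - 36x^5 - 225x^4 - 1500x^3 - (28478/3)x^2 - (220393/6)x - 197995/3

write g with unknown coordinates in the stated basis and equate coefficients in (W − 1·I) g = f
solving from the highest basis element down gives g = -3x^6 - 36x^5 - 225x^4 - 1500x^3 - (28478/3)x^2 - (220393/6)x - 197995/3
check: W g = -36x^5 - 225x^4 - 1500x^3 - 9495x^2 - (110186/3)x - 197995/3
so W g − 1·g = 3x^6 - (7/3)x^2 + (7/2)x = f ✓


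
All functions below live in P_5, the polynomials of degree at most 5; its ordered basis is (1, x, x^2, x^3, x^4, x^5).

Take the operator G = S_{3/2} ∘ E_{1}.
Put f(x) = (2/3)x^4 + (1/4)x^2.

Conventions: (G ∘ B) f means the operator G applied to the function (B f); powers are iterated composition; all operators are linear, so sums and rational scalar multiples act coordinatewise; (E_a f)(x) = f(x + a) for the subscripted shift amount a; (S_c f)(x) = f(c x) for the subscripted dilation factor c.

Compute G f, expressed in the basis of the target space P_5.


E_{1} f = (2/3)x^4 + (8/3)x^3 + (17/4)x^2 + (19/6)x + 11/12
S_{3/2} E_{1} f = (27/8)x^4 + 9x^3 + (153/16)x^2 + (19/4)x + 11/12

the image equals g(x) = (27/8)x^4 + 9x^3 + (153/16)x^2 + (19/4)x + 11/12


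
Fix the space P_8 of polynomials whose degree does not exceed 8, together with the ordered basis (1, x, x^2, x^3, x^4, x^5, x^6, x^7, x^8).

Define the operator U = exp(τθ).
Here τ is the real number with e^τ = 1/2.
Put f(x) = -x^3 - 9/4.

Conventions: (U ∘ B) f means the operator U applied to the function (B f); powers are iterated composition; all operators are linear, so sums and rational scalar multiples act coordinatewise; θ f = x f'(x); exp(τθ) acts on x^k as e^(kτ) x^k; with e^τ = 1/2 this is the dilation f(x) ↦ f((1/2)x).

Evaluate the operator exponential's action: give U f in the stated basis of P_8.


exp(τθ) x^k = e^(kτ) x^k; with e^τ = 1/2 this sends x^k to (1/2)^k x^k
x^3 ↦ 1/8 x^3
applying this coordinatewise to f: exp(τθ) f = -(1/8)x^3 - 9/4

g(x) = -(1/8)x^3 - 9/4


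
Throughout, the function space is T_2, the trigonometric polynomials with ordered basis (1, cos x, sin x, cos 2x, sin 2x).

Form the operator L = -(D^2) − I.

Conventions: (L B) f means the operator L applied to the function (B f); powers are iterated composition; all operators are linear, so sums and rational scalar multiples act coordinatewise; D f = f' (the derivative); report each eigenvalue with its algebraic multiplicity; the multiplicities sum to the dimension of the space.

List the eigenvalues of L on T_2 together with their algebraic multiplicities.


λ = -1 (multiplicity 1), λ = 0 (multiplicity 2), λ = 3 (multiplicity 2)

image of 1: -1
image of cos x: 0
image of sin x: 0
image of cos 2x: 3cos 2x
image of sin 2x: 3sin 2x
the matrix is diagonal; its diagonal is (-1, 0, 0, 3, 3)
for a triangular matrix the eigenvalues are the diagonal entries, with algebraic multiplicity their repetition count


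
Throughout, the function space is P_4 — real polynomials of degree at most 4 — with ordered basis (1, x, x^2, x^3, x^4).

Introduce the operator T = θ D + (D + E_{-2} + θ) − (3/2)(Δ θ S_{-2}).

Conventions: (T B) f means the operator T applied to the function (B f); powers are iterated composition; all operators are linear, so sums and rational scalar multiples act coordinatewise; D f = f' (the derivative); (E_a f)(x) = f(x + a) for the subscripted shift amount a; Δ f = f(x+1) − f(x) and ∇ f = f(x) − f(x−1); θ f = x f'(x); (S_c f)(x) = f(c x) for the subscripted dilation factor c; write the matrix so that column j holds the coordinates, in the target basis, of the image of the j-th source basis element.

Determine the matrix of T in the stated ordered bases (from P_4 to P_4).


the matrix is [[1, 2, -8, 28, -80]; [0, 2, -24, 120, -416]; [0, 0, 3, 111, -552]; [0, 0, 0, 4, -376]; [0, 0, 0, 0, 5]] (rows listed top to bottom)

image of 1: 1
image of x: 2x + 2
image of x^2: 3x^2 - 24x - 8
image of x^3: 4x^3 + 111x^2 + 120x + 28
image of x^4: 5x^4 - 376x^3 - 552x^2 - 416x - 80
each image's coordinates form column j of the matrix


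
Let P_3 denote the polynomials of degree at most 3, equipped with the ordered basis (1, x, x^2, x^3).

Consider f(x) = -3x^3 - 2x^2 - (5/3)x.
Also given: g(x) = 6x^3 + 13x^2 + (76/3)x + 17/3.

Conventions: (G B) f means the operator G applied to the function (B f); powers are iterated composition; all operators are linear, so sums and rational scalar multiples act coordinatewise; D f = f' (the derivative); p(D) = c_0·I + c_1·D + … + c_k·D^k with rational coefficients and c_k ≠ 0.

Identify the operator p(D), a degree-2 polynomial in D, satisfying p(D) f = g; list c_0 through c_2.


c_0 = -2, c_1 = -1, c_2 = -1

D^0 f = -3x^3 - 2x^2 - (5/3)x
D^1 f = -9x^2 - 4x - 5/3
D^2 f = -18x - 4
matching coefficients of g against c_0 f + c_1 Df + … from the top degree down determines the c_i
solution: c_0 = -2, c_1 = -1, c_2 = -1


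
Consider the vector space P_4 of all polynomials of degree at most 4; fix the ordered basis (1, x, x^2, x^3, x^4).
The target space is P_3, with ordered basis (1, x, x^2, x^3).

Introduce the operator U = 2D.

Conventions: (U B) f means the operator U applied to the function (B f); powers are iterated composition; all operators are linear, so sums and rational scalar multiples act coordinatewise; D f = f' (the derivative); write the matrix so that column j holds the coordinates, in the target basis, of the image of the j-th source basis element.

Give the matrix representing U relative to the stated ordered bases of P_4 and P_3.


image of 1: 0
image of x: 2
image of x^2: 4x
image of x^3: 6x^2
image of x^4: 8x^3
each image's coordinates form column j of the matrix

the matrix is [[0, 2, 0, 0, 0]; [0, 0, 4, 0, 0]; [0, 0, 0, 6, 0]; [0, 0, 0, 0, 8]] (rows listed top to bottom)


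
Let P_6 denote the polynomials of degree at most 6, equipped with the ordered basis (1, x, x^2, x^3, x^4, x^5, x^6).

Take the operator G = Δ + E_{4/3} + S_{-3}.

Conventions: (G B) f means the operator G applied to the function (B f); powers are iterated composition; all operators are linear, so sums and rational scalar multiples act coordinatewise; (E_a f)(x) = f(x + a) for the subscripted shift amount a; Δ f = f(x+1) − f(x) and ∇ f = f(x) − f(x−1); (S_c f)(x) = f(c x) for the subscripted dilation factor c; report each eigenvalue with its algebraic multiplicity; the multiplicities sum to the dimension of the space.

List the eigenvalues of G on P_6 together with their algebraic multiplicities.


image of 1: 2
image of x: -2x + 7/3
image of x^2: 10x^2 + (14/3)x + 25/9
image of x^3: -26x^3 + 7x^2 + (25/3)x + 91/27
image of x^4: 82x^4 + (28/3)x^3 + (50/3)x^2 + (364/27)x + 337/81
image of x^5: -242x^5 + (35/3)x^4 + (250/9)x^3 + (910/27)x^2 + (1685/81)x + 1267/243
image of x^6: 730x^6 + 14x^5 + (125/3)x^4 + (1820/27)x^3 + (1685/27)x^2 + (2534/81)x + 4825/729
the matrix is upper triangular; its diagonal is (2, -2, 10, -26, 82, -242, 730)
for a triangular matrix the eigenvalues are the diagonal entries, with algebraic multiplicity their repetition count

λ = -242 (multiplicity 1), λ = -26 (multiplicity 1), λ = -2 (multiplicity 1), λ = 2 (multiplicity 1), λ = 10 (multiplicity 1), λ = 82 (multiplicity 1), λ = 730 (multiplicity 1)


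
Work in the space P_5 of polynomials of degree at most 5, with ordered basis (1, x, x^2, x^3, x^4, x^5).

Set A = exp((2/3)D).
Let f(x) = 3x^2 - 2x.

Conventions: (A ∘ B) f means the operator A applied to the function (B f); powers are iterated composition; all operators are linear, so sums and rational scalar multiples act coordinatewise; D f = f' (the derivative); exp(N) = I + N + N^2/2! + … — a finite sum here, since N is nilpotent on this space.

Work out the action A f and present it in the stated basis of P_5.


the image equals g(x) = 3x^2 + 2x

order-1 term: 4x - 4/3
order-2 term: 4/3
the series for exp((2/3)D) f terminates at order 2
exp((2/3)D) f = 3x^2 + 2x


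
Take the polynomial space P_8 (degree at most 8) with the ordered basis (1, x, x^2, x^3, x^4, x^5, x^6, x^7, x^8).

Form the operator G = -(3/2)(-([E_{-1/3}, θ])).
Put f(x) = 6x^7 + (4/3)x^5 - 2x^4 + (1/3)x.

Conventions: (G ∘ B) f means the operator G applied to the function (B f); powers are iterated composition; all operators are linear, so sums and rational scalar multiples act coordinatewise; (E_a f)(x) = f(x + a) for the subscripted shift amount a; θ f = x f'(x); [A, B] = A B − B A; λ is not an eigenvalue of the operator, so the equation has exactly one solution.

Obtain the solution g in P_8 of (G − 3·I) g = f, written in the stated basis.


write g with unknown coordinates in the stated basis and equate coefficients in (G − 3·I) g = f
solving from the highest basis element down gives g = -2x^7 + (7/3)x^6 - (67/9)x^5 + (791/54)x^4 - (1811/81)x^3 + (4273/162)x^2 - (30227/1458)x + 7853/972
check: G g = 7x^6 - 21x^5 + (755/18)x^4 - (1811/27)x^3 + (4273/54)x^2 - (30065/486)x + 7853/324
so G g − 3·g = 6x^7 + (4/3)x^5 - 2x^4 + (1/3)x = f ✓

the result is g(x) = -2x^7 + (7/3)x^6 - (67/9)x^5 + (791/54)x^4 - (1811/81)x^3 + (4273/162)x^2 - (30227/1458)x + 7853/972


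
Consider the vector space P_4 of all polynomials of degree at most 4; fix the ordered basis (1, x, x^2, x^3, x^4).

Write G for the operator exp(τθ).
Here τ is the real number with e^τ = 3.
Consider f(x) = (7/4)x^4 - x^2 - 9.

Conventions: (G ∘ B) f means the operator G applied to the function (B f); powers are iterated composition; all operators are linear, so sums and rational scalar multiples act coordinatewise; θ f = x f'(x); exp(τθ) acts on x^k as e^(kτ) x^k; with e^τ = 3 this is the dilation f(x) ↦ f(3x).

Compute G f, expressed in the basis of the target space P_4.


exp(τθ) x^k = e^(kτ) x^k; with e^τ = 3 this sends x^k to 3^k x^k
x^2 ↦ 9 x^2
x^4 ↦ 81 x^4
applying this coordinatewise to f: exp(τθ) f = (567/4)x^4 - 9x^2 - 9

the result is g(x) = (567/4)x^4 - 9x^2 - 9


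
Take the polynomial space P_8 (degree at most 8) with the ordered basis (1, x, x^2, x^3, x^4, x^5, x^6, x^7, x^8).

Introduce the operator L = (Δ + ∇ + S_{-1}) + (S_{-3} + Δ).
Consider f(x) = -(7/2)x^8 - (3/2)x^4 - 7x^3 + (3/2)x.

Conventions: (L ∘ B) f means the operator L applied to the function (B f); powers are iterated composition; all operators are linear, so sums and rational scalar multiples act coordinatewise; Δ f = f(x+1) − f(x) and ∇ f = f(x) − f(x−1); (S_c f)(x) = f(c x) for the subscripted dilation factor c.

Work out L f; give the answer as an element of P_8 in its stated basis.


Δ f = -28x^7 - 98x^6 - 196x^5 - 245x^4 - 202x^3 - 128x^2 - 55x - 21/2
∇ f = -28x^7 + 98x^6 - 196x^5 + 245x^4 - 202x^3 + 86x^2 - 13x - 1/2
S_{-1} f = -(7/2)x^8 - (3/2)x^4 + 7x^3 - (3/2)x
(Δ + ∇ + S_{-1}) f = -(7/2)x^8 - 56x^7 - 392x^5 - (3/2)x^4 - 397x^3 - 42x^2 - (139/2)x - 11
S_{-3} f = -(45927/2)x^8 - (243/2)x^4 + 189x^3 - (9/2)x
Δ f = -28x^7 - 98x^6 - 196x^5 - 245x^4 - 202x^3 - 128x^2 - 55x - 21/2
(S_{-3} + Δ) f = -(45927/2)x^8 - 28x^7 - 98x^6 - 196x^5 - (733/2)x^4 - 13x^3 - 128x^2 - (119/2)x - 21/2
((Δ + ∇ + S_{-1}) + (S_{-3} + Δ)) f = -22967x^8 - 84x^7 - 98x^6 - 588x^5 - 368x^4 - 410x^3 - 170x^2 - 129x - 43/2

g(x) = -22967x^8 - 84x^7 - 98x^6 - 588x^5 - 368x^4 - 410x^3 - 170x^2 - 129x - 43/2
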